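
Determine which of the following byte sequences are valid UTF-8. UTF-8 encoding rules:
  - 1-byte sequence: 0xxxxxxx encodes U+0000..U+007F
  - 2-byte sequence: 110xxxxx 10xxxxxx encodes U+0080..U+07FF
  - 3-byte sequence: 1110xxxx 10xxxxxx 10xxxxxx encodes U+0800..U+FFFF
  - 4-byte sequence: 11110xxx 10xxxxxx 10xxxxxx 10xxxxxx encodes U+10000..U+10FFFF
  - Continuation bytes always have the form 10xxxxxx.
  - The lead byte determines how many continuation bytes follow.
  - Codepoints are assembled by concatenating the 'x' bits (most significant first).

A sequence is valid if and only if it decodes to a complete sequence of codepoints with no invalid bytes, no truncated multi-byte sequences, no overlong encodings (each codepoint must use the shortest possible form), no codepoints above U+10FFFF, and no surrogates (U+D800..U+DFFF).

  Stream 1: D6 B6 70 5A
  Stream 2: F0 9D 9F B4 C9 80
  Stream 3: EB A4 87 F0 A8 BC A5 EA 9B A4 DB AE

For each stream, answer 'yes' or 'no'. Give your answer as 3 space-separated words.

Answer: yes yes yes

Derivation:
Stream 1: decodes cleanly. VALID
Stream 2: decodes cleanly. VALID
Stream 3: decodes cleanly. VALID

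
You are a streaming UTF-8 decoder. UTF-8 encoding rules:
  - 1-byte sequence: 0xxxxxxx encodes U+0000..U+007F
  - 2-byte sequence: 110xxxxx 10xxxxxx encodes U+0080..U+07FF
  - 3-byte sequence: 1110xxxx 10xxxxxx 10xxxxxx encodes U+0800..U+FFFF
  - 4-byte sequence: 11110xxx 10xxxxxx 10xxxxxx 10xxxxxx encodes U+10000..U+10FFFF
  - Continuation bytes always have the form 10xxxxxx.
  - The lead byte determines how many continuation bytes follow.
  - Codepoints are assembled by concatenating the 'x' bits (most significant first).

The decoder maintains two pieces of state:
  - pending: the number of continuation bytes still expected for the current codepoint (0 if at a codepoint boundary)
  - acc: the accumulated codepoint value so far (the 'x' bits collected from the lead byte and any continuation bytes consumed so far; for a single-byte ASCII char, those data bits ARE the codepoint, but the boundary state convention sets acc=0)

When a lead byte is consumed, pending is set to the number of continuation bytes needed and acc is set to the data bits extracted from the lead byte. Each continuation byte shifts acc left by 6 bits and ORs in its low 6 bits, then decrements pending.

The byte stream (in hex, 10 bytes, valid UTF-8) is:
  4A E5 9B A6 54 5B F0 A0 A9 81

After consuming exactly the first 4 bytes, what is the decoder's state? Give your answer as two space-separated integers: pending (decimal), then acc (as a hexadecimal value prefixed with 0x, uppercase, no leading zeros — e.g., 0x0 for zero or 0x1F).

Byte[0]=4A: 1-byte. pending=0, acc=0x0
Byte[1]=E5: 3-byte lead. pending=2, acc=0x5
Byte[2]=9B: continuation. acc=(acc<<6)|0x1B=0x15B, pending=1
Byte[3]=A6: continuation. acc=(acc<<6)|0x26=0x56E6, pending=0

Answer: 0 0x56E6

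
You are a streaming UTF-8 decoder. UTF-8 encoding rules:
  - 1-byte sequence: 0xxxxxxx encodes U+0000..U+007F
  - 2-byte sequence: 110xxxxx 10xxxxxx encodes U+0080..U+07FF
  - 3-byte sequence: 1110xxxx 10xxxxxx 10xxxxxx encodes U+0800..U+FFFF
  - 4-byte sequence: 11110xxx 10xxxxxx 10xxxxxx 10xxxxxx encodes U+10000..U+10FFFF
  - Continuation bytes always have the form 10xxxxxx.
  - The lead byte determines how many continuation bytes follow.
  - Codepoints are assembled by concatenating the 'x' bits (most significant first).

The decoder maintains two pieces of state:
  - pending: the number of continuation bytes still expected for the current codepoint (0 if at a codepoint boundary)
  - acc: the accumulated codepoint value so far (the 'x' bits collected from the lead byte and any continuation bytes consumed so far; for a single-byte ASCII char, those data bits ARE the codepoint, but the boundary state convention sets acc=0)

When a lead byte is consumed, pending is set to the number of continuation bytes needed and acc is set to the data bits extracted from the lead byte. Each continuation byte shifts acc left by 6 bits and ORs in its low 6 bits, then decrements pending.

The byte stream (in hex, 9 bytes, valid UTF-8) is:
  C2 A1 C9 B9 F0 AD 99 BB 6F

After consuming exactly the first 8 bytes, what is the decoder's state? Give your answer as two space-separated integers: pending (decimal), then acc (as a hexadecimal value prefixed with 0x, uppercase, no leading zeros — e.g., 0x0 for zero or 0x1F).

Answer: 0 0x2D67B

Derivation:
Byte[0]=C2: 2-byte lead. pending=1, acc=0x2
Byte[1]=A1: continuation. acc=(acc<<6)|0x21=0xA1, pending=0
Byte[2]=C9: 2-byte lead. pending=1, acc=0x9
Byte[3]=B9: continuation. acc=(acc<<6)|0x39=0x279, pending=0
Byte[4]=F0: 4-byte lead. pending=3, acc=0x0
Byte[5]=AD: continuation. acc=(acc<<6)|0x2D=0x2D, pending=2
Byte[6]=99: continuation. acc=(acc<<6)|0x19=0xB59, pending=1
Byte[7]=BB: continuation. acc=(acc<<6)|0x3B=0x2D67B, pending=0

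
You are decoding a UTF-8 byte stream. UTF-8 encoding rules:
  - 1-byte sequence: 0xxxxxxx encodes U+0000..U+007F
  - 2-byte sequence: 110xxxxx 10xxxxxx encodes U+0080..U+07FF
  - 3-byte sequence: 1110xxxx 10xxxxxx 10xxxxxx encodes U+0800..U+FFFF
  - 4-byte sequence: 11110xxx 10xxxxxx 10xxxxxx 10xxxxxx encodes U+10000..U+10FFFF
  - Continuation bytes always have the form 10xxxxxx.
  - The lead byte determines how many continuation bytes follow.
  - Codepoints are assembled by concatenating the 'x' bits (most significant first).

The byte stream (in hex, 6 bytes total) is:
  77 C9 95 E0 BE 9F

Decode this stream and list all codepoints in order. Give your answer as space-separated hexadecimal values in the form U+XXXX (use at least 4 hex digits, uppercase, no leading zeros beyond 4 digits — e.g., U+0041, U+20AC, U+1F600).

Byte[0]=77: 1-byte ASCII. cp=U+0077
Byte[1]=C9: 2-byte lead, need 1 cont bytes. acc=0x9
Byte[2]=95: continuation. acc=(acc<<6)|0x15=0x255
Completed: cp=U+0255 (starts at byte 1)
Byte[3]=E0: 3-byte lead, need 2 cont bytes. acc=0x0
Byte[4]=BE: continuation. acc=(acc<<6)|0x3E=0x3E
Byte[5]=9F: continuation. acc=(acc<<6)|0x1F=0xF9F
Completed: cp=U+0F9F (starts at byte 3)

Answer: U+0077 U+0255 U+0F9F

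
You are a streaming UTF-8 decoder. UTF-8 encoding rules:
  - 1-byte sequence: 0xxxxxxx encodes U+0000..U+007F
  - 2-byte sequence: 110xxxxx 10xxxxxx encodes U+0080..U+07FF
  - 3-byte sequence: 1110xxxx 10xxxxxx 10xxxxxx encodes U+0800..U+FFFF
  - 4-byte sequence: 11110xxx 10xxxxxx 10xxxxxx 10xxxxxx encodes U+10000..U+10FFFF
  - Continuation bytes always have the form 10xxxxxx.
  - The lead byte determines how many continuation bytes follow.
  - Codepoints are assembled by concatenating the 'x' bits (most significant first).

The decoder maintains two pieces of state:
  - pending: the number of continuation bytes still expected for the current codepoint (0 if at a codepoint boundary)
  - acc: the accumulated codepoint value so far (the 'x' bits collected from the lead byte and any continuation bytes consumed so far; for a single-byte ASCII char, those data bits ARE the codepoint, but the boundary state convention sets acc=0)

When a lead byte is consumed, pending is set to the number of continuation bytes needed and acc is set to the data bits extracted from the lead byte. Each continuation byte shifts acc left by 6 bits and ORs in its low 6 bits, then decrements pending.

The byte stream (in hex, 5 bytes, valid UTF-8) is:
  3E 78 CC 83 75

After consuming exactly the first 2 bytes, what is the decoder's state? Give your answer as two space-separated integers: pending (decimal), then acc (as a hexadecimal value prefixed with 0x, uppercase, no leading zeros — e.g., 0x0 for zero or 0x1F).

Answer: 0 0x0

Derivation:
Byte[0]=3E: 1-byte. pending=0, acc=0x0
Byte[1]=78: 1-byte. pending=0, acc=0x0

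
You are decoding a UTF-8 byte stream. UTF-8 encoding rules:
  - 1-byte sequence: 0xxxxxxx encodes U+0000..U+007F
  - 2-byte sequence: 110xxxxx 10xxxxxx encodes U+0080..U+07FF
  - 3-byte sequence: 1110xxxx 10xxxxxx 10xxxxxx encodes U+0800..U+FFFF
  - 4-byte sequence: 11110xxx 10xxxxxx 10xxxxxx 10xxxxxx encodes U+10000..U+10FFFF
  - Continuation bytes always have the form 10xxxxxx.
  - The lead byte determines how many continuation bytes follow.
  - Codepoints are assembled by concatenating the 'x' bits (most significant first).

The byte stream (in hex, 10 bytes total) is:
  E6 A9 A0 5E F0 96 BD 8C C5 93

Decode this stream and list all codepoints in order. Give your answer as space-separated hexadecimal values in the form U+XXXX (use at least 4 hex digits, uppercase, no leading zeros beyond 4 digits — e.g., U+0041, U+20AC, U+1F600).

Answer: U+6A60 U+005E U+16F4C U+0153

Derivation:
Byte[0]=E6: 3-byte lead, need 2 cont bytes. acc=0x6
Byte[1]=A9: continuation. acc=(acc<<6)|0x29=0x1A9
Byte[2]=A0: continuation. acc=(acc<<6)|0x20=0x6A60
Completed: cp=U+6A60 (starts at byte 0)
Byte[3]=5E: 1-byte ASCII. cp=U+005E
Byte[4]=F0: 4-byte lead, need 3 cont bytes. acc=0x0
Byte[5]=96: continuation. acc=(acc<<6)|0x16=0x16
Byte[6]=BD: continuation. acc=(acc<<6)|0x3D=0x5BD
Byte[7]=8C: continuation. acc=(acc<<6)|0x0C=0x16F4C
Completed: cp=U+16F4C (starts at byte 4)
Byte[8]=C5: 2-byte lead, need 1 cont bytes. acc=0x5
Byte[9]=93: continuation. acc=(acc<<6)|0x13=0x153
Completed: cp=U+0153 (starts at byte 8)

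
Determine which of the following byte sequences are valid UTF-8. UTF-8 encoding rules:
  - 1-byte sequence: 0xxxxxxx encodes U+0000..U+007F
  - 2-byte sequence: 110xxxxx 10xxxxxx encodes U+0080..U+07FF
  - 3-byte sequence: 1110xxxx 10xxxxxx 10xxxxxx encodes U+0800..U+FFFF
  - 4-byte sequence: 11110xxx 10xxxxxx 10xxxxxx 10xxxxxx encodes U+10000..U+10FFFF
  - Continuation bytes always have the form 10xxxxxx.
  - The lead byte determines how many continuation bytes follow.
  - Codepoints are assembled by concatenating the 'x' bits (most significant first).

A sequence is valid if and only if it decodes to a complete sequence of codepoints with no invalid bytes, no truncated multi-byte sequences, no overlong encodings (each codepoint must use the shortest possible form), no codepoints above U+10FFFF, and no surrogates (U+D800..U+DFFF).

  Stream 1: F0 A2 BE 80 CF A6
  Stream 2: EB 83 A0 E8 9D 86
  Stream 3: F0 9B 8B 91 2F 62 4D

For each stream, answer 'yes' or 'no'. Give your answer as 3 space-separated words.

Answer: yes yes yes

Derivation:
Stream 1: decodes cleanly. VALID
Stream 2: decodes cleanly. VALID
Stream 3: decodes cleanly. VALID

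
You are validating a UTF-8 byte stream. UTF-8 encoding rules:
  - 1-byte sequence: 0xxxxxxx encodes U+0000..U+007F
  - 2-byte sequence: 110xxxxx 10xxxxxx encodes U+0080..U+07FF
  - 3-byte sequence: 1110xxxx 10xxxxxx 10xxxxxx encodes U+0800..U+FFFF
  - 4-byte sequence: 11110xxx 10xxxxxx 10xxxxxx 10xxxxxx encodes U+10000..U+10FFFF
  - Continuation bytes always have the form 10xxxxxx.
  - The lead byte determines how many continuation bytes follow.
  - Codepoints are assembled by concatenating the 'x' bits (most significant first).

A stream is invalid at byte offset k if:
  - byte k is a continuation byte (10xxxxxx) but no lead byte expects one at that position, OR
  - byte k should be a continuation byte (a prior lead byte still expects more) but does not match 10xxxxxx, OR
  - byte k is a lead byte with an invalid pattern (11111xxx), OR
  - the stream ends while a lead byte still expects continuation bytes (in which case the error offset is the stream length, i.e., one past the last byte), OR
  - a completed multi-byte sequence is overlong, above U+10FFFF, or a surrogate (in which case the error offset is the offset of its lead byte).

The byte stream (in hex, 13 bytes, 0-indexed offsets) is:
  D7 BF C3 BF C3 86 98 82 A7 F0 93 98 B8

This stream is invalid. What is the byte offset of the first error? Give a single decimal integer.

Byte[0]=D7: 2-byte lead, need 1 cont bytes. acc=0x17
Byte[1]=BF: continuation. acc=(acc<<6)|0x3F=0x5FF
Completed: cp=U+05FF (starts at byte 0)
Byte[2]=C3: 2-byte lead, need 1 cont bytes. acc=0x3
Byte[3]=BF: continuation. acc=(acc<<6)|0x3F=0xFF
Completed: cp=U+00FF (starts at byte 2)
Byte[4]=C3: 2-byte lead, need 1 cont bytes. acc=0x3
Byte[5]=86: continuation. acc=(acc<<6)|0x06=0xC6
Completed: cp=U+00C6 (starts at byte 4)
Byte[6]=98: INVALID lead byte (not 0xxx/110x/1110/11110)

Answer: 6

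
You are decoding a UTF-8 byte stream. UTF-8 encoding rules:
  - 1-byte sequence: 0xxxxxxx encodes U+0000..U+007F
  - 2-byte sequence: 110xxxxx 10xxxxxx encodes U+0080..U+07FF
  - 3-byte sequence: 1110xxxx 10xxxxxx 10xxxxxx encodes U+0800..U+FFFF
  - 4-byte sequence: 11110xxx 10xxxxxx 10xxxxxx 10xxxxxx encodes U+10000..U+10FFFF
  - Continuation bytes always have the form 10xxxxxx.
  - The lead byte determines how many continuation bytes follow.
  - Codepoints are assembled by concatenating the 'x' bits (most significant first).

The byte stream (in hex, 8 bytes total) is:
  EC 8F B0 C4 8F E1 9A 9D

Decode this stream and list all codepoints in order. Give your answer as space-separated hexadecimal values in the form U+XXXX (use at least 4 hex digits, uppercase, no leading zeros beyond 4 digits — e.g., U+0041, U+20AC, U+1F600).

Byte[0]=EC: 3-byte lead, need 2 cont bytes. acc=0xC
Byte[1]=8F: continuation. acc=(acc<<6)|0x0F=0x30F
Byte[2]=B0: continuation. acc=(acc<<6)|0x30=0xC3F0
Completed: cp=U+C3F0 (starts at byte 0)
Byte[3]=C4: 2-byte lead, need 1 cont bytes. acc=0x4
Byte[4]=8F: continuation. acc=(acc<<6)|0x0F=0x10F
Completed: cp=U+010F (starts at byte 3)
Byte[5]=E1: 3-byte lead, need 2 cont bytes. acc=0x1
Byte[6]=9A: continuation. acc=(acc<<6)|0x1A=0x5A
Byte[7]=9D: continuation. acc=(acc<<6)|0x1D=0x169D
Completed: cp=U+169D (starts at byte 5)

Answer: U+C3F0 U+010F U+169D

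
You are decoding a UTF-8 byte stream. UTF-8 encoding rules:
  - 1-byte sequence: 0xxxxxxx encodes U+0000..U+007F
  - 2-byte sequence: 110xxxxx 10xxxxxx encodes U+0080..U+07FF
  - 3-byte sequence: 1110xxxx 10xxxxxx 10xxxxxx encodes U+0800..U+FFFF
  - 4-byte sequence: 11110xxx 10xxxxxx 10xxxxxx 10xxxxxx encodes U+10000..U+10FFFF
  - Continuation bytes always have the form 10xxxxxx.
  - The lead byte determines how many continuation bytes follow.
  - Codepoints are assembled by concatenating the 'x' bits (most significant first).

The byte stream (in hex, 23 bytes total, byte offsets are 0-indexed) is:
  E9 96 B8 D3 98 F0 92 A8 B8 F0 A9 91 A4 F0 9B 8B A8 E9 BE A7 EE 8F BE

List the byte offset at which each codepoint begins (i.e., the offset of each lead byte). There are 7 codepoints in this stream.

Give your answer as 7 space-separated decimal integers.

Answer: 0 3 5 9 13 17 20

Derivation:
Byte[0]=E9: 3-byte lead, need 2 cont bytes. acc=0x9
Byte[1]=96: continuation. acc=(acc<<6)|0x16=0x256
Byte[2]=B8: continuation. acc=(acc<<6)|0x38=0x95B8
Completed: cp=U+95B8 (starts at byte 0)
Byte[3]=D3: 2-byte lead, need 1 cont bytes. acc=0x13
Byte[4]=98: continuation. acc=(acc<<6)|0x18=0x4D8
Completed: cp=U+04D8 (starts at byte 3)
Byte[5]=F0: 4-byte lead, need 3 cont bytes. acc=0x0
Byte[6]=92: continuation. acc=(acc<<6)|0x12=0x12
Byte[7]=A8: continuation. acc=(acc<<6)|0x28=0x4A8
Byte[8]=B8: continuation. acc=(acc<<6)|0x38=0x12A38
Completed: cp=U+12A38 (starts at byte 5)
Byte[9]=F0: 4-byte lead, need 3 cont bytes. acc=0x0
Byte[10]=A9: continuation. acc=(acc<<6)|0x29=0x29
Byte[11]=91: continuation. acc=(acc<<6)|0x11=0xA51
Byte[12]=A4: continuation. acc=(acc<<6)|0x24=0x29464
Completed: cp=U+29464 (starts at byte 9)
Byte[13]=F0: 4-byte lead, need 3 cont bytes. acc=0x0
Byte[14]=9B: continuation. acc=(acc<<6)|0x1B=0x1B
Byte[15]=8B: continuation. acc=(acc<<6)|0x0B=0x6CB
Byte[16]=A8: continuation. acc=(acc<<6)|0x28=0x1B2E8
Completed: cp=U+1B2E8 (starts at byte 13)
Byte[17]=E9: 3-byte lead, need 2 cont bytes. acc=0x9
Byte[18]=BE: continuation. acc=(acc<<6)|0x3E=0x27E
Byte[19]=A7: continuation. acc=(acc<<6)|0x27=0x9FA7
Completed: cp=U+9FA7 (starts at byte 17)
Byte[20]=EE: 3-byte lead, need 2 cont bytes. acc=0xE
Byte[21]=8F: continuation. acc=(acc<<6)|0x0F=0x38F
Byte[22]=BE: continuation. acc=(acc<<6)|0x3E=0xE3FE
Completed: cp=U+E3FE (starts at byte 20)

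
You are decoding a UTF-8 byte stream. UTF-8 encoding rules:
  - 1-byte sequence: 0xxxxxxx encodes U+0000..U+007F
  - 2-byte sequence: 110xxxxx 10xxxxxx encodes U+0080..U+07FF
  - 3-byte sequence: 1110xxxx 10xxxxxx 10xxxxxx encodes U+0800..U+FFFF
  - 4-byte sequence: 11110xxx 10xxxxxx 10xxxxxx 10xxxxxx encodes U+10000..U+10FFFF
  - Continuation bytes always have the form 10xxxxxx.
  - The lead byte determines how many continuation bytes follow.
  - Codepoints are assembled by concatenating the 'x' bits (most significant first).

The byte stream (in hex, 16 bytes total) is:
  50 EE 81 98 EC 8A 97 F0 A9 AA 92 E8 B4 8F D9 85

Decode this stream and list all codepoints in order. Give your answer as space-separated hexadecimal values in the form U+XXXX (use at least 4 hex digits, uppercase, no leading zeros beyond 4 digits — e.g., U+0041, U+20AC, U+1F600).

Byte[0]=50: 1-byte ASCII. cp=U+0050
Byte[1]=EE: 3-byte lead, need 2 cont bytes. acc=0xE
Byte[2]=81: continuation. acc=(acc<<6)|0x01=0x381
Byte[3]=98: continuation. acc=(acc<<6)|0x18=0xE058
Completed: cp=U+E058 (starts at byte 1)
Byte[4]=EC: 3-byte lead, need 2 cont bytes. acc=0xC
Byte[5]=8A: continuation. acc=(acc<<6)|0x0A=0x30A
Byte[6]=97: continuation. acc=(acc<<6)|0x17=0xC297
Completed: cp=U+C297 (starts at byte 4)
Byte[7]=F0: 4-byte lead, need 3 cont bytes. acc=0x0
Byte[8]=A9: continuation. acc=(acc<<6)|0x29=0x29
Byte[9]=AA: continuation. acc=(acc<<6)|0x2A=0xA6A
Byte[10]=92: continuation. acc=(acc<<6)|0x12=0x29A92
Completed: cp=U+29A92 (starts at byte 7)
Byte[11]=E8: 3-byte lead, need 2 cont bytes. acc=0x8
Byte[12]=B4: continuation. acc=(acc<<6)|0x34=0x234
Byte[13]=8F: continuation. acc=(acc<<6)|0x0F=0x8D0F
Completed: cp=U+8D0F (starts at byte 11)
Byte[14]=D9: 2-byte lead, need 1 cont bytes. acc=0x19
Byte[15]=85: continuation. acc=(acc<<6)|0x05=0x645
Completed: cp=U+0645 (starts at byte 14)

Answer: U+0050 U+E058 U+C297 U+29A92 U+8D0F U+0645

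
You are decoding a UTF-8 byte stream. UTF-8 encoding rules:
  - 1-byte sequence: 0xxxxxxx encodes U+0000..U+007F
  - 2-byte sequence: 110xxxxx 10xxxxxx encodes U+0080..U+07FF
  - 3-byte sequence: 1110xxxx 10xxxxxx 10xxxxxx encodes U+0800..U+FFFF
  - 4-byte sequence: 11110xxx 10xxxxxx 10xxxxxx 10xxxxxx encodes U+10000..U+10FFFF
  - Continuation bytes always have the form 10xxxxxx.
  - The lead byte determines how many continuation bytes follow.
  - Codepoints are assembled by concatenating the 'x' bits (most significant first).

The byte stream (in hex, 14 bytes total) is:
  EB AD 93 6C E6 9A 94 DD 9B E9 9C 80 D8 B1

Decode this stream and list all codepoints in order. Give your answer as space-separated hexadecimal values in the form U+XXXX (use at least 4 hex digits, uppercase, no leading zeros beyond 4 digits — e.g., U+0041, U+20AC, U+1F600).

Byte[0]=EB: 3-byte lead, need 2 cont bytes. acc=0xB
Byte[1]=AD: continuation. acc=(acc<<6)|0x2D=0x2ED
Byte[2]=93: continuation. acc=(acc<<6)|0x13=0xBB53
Completed: cp=U+BB53 (starts at byte 0)
Byte[3]=6C: 1-byte ASCII. cp=U+006C
Byte[4]=E6: 3-byte lead, need 2 cont bytes. acc=0x6
Byte[5]=9A: continuation. acc=(acc<<6)|0x1A=0x19A
Byte[6]=94: continuation. acc=(acc<<6)|0x14=0x6694
Completed: cp=U+6694 (starts at byte 4)
Byte[7]=DD: 2-byte lead, need 1 cont bytes. acc=0x1D
Byte[8]=9B: continuation. acc=(acc<<6)|0x1B=0x75B
Completed: cp=U+075B (starts at byte 7)
Byte[9]=E9: 3-byte lead, need 2 cont bytes. acc=0x9
Byte[10]=9C: continuation. acc=(acc<<6)|0x1C=0x25C
Byte[11]=80: continuation. acc=(acc<<6)|0x00=0x9700
Completed: cp=U+9700 (starts at byte 9)
Byte[12]=D8: 2-byte lead, need 1 cont bytes. acc=0x18
Byte[13]=B1: continuation. acc=(acc<<6)|0x31=0x631
Completed: cp=U+0631 (starts at byte 12)

Answer: U+BB53 U+006C U+6694 U+075B U+9700 U+0631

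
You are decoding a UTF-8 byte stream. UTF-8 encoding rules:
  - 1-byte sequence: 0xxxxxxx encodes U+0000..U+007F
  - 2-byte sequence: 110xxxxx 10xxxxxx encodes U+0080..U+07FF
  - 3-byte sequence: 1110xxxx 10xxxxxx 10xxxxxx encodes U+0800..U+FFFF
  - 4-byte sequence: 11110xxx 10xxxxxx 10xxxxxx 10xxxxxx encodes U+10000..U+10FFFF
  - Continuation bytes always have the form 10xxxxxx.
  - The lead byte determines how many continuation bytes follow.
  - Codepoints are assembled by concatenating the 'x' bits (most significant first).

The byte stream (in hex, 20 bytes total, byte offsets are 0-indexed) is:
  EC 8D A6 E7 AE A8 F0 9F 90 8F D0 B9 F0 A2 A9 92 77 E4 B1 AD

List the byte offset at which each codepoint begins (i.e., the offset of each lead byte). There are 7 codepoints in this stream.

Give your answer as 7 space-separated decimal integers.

Byte[0]=EC: 3-byte lead, need 2 cont bytes. acc=0xC
Byte[1]=8D: continuation. acc=(acc<<6)|0x0D=0x30D
Byte[2]=A6: continuation. acc=(acc<<6)|0x26=0xC366
Completed: cp=U+C366 (starts at byte 0)
Byte[3]=E7: 3-byte lead, need 2 cont bytes. acc=0x7
Byte[4]=AE: continuation. acc=(acc<<6)|0x2E=0x1EE
Byte[5]=A8: continuation. acc=(acc<<6)|0x28=0x7BA8
Completed: cp=U+7BA8 (starts at byte 3)
Byte[6]=F0: 4-byte lead, need 3 cont bytes. acc=0x0
Byte[7]=9F: continuation. acc=(acc<<6)|0x1F=0x1F
Byte[8]=90: continuation. acc=(acc<<6)|0x10=0x7D0
Byte[9]=8F: continuation. acc=(acc<<6)|0x0F=0x1F40F
Completed: cp=U+1F40F (starts at byte 6)
Byte[10]=D0: 2-byte lead, need 1 cont bytes. acc=0x10
Byte[11]=B9: continuation. acc=(acc<<6)|0x39=0x439
Completed: cp=U+0439 (starts at byte 10)
Byte[12]=F0: 4-byte lead, need 3 cont bytes. acc=0x0
Byte[13]=A2: continuation. acc=(acc<<6)|0x22=0x22
Byte[14]=A9: continuation. acc=(acc<<6)|0x29=0x8A9
Byte[15]=92: continuation. acc=(acc<<6)|0x12=0x22A52
Completed: cp=U+22A52 (starts at byte 12)
Byte[16]=77: 1-byte ASCII. cp=U+0077
Byte[17]=E4: 3-byte lead, need 2 cont bytes. acc=0x4
Byte[18]=B1: continuation. acc=(acc<<6)|0x31=0x131
Byte[19]=AD: continuation. acc=(acc<<6)|0x2D=0x4C6D
Completed: cp=U+4C6D (starts at byte 17)

Answer: 0 3 6 10 12 16 17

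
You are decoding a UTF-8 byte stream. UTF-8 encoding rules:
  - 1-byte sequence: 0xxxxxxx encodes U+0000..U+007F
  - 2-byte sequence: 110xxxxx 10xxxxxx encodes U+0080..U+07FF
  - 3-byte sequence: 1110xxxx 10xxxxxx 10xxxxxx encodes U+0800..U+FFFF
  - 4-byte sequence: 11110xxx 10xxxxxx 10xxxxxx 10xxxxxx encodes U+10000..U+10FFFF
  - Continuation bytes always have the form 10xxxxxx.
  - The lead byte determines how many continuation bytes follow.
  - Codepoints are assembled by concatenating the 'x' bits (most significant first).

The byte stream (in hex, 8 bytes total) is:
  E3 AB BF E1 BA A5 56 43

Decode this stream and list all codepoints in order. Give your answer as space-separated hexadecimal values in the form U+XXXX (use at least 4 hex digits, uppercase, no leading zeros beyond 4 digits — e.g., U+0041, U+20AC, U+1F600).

Byte[0]=E3: 3-byte lead, need 2 cont bytes. acc=0x3
Byte[1]=AB: continuation. acc=(acc<<6)|0x2B=0xEB
Byte[2]=BF: continuation. acc=(acc<<6)|0x3F=0x3AFF
Completed: cp=U+3AFF (starts at byte 0)
Byte[3]=E1: 3-byte lead, need 2 cont bytes. acc=0x1
Byte[4]=BA: continuation. acc=(acc<<6)|0x3A=0x7A
Byte[5]=A5: continuation. acc=(acc<<6)|0x25=0x1EA5
Completed: cp=U+1EA5 (starts at byte 3)
Byte[6]=56: 1-byte ASCII. cp=U+0056
Byte[7]=43: 1-byte ASCII. cp=U+0043

Answer: U+3AFF U+1EA5 U+0056 U+0043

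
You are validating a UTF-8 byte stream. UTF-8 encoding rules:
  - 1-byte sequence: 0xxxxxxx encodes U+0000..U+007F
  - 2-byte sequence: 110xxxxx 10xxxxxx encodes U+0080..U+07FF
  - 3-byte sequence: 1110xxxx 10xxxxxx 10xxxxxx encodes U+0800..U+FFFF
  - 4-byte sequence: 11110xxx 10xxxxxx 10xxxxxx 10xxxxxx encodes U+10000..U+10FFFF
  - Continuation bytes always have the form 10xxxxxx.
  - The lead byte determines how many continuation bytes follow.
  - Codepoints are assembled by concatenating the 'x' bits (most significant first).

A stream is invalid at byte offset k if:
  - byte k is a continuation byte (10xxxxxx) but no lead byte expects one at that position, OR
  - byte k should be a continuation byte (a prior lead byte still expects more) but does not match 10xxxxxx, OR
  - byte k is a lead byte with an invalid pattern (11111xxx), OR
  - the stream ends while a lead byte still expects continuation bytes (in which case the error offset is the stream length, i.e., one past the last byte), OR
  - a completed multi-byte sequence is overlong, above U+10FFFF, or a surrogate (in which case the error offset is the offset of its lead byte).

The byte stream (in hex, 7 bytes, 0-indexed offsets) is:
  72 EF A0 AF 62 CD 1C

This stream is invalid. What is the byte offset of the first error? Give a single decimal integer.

Answer: 6

Derivation:
Byte[0]=72: 1-byte ASCII. cp=U+0072
Byte[1]=EF: 3-byte lead, need 2 cont bytes. acc=0xF
Byte[2]=A0: continuation. acc=(acc<<6)|0x20=0x3E0
Byte[3]=AF: continuation. acc=(acc<<6)|0x2F=0xF82F
Completed: cp=U+F82F (starts at byte 1)
Byte[4]=62: 1-byte ASCII. cp=U+0062
Byte[5]=CD: 2-byte lead, need 1 cont bytes. acc=0xD
Byte[6]=1C: expected 10xxxxxx continuation. INVALID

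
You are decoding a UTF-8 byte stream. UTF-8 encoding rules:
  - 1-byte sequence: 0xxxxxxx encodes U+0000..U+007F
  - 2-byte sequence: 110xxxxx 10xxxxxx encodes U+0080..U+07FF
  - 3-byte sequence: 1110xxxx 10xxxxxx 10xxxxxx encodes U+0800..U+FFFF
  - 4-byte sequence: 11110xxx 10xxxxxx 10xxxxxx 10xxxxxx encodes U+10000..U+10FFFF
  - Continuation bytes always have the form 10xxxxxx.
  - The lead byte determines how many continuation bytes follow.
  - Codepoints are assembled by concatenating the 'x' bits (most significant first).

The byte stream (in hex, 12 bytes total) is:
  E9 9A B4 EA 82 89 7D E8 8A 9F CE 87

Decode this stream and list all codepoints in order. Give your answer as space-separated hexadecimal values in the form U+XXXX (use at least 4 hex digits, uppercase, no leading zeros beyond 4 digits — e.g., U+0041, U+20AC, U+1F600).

Byte[0]=E9: 3-byte lead, need 2 cont bytes. acc=0x9
Byte[1]=9A: continuation. acc=(acc<<6)|0x1A=0x25A
Byte[2]=B4: continuation. acc=(acc<<6)|0x34=0x96B4
Completed: cp=U+96B4 (starts at byte 0)
Byte[3]=EA: 3-byte lead, need 2 cont bytes. acc=0xA
Byte[4]=82: continuation. acc=(acc<<6)|0x02=0x282
Byte[5]=89: continuation. acc=(acc<<6)|0x09=0xA089
Completed: cp=U+A089 (starts at byte 3)
Byte[6]=7D: 1-byte ASCII. cp=U+007D
Byte[7]=E8: 3-byte lead, need 2 cont bytes. acc=0x8
Byte[8]=8A: continuation. acc=(acc<<6)|0x0A=0x20A
Byte[9]=9F: continuation. acc=(acc<<6)|0x1F=0x829F
Completed: cp=U+829F (starts at byte 7)
Byte[10]=CE: 2-byte lead, need 1 cont bytes. acc=0xE
Byte[11]=87: continuation. acc=(acc<<6)|0x07=0x387
Completed: cp=U+0387 (starts at byte 10)

Answer: U+96B4 U+A089 U+007D U+829F U+0387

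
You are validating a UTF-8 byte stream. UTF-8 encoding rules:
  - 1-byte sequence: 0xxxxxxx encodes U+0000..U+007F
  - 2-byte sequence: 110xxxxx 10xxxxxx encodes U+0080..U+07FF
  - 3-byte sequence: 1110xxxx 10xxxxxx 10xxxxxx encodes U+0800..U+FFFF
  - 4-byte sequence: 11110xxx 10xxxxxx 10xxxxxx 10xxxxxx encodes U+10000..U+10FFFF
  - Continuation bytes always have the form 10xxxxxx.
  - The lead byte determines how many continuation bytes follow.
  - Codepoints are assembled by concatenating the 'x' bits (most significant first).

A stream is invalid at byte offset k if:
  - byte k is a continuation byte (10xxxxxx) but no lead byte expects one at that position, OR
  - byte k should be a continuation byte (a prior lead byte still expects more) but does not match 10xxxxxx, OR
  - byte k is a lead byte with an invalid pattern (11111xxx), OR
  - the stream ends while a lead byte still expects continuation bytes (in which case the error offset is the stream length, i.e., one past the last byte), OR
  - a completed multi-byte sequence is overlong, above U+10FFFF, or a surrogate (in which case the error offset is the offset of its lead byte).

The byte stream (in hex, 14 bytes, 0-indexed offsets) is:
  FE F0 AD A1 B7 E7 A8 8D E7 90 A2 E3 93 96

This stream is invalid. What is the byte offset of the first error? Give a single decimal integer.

Answer: 0

Derivation:
Byte[0]=FE: INVALID lead byte (not 0xxx/110x/1110/11110)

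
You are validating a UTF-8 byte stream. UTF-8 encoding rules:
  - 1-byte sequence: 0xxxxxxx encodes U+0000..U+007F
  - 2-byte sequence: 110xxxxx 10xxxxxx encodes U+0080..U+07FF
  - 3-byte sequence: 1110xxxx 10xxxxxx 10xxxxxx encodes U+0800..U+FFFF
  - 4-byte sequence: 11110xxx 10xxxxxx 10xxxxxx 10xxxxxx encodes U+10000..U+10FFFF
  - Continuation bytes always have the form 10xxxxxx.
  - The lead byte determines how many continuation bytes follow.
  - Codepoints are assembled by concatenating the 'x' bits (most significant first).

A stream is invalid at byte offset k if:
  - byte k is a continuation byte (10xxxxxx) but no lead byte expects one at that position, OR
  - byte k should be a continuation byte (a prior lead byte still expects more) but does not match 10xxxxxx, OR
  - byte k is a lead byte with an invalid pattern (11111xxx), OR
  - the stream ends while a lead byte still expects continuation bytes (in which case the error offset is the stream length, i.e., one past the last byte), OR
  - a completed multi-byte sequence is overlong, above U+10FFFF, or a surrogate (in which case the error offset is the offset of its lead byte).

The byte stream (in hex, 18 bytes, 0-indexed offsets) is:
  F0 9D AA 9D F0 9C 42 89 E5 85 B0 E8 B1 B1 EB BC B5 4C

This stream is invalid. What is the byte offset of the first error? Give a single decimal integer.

Answer: 6

Derivation:
Byte[0]=F0: 4-byte lead, need 3 cont bytes. acc=0x0
Byte[1]=9D: continuation. acc=(acc<<6)|0x1D=0x1D
Byte[2]=AA: continuation. acc=(acc<<6)|0x2A=0x76A
Byte[3]=9D: continuation. acc=(acc<<6)|0x1D=0x1DA9D
Completed: cp=U+1DA9D (starts at byte 0)
Byte[4]=F0: 4-byte lead, need 3 cont bytes. acc=0x0
Byte[5]=9C: continuation. acc=(acc<<6)|0x1C=0x1C
Byte[6]=42: expected 10xxxxxx continuation. INVALID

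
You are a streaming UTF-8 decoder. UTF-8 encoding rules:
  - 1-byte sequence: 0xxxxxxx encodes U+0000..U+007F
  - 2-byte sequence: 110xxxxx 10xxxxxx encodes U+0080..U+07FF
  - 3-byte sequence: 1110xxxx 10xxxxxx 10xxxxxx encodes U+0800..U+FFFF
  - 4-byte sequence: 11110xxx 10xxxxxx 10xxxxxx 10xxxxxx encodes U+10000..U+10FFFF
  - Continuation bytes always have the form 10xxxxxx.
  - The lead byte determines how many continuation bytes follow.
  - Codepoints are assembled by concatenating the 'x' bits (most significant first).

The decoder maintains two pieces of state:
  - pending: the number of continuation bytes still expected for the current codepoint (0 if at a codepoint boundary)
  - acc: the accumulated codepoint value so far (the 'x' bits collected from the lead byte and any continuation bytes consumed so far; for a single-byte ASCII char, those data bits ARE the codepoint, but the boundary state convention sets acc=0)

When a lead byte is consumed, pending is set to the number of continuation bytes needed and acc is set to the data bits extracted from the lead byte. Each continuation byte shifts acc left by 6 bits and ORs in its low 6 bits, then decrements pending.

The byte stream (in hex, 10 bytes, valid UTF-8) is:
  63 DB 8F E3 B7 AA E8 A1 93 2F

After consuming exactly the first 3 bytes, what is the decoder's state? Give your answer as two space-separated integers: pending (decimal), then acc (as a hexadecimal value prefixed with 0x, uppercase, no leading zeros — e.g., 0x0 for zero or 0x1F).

Answer: 0 0x6CF

Derivation:
Byte[0]=63: 1-byte. pending=0, acc=0x0
Byte[1]=DB: 2-byte lead. pending=1, acc=0x1B
Byte[2]=8F: continuation. acc=(acc<<6)|0x0F=0x6CF, pending=0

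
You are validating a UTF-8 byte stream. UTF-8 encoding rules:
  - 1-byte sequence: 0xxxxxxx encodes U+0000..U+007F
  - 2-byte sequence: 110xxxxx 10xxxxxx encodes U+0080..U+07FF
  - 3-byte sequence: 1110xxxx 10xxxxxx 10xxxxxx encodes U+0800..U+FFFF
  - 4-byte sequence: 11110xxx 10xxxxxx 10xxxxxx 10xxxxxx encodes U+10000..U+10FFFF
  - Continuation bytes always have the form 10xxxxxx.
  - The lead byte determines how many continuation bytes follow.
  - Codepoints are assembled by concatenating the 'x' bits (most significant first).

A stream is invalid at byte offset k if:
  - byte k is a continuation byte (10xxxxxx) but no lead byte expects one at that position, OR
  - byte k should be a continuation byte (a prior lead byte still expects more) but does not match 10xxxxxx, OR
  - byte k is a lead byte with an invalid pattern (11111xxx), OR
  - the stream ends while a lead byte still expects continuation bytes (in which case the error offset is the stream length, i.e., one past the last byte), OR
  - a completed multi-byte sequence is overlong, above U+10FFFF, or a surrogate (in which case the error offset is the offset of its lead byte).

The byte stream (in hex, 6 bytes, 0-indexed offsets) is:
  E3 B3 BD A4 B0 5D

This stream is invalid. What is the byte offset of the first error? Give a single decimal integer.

Answer: 3

Derivation:
Byte[0]=E3: 3-byte lead, need 2 cont bytes. acc=0x3
Byte[1]=B3: continuation. acc=(acc<<6)|0x33=0xF3
Byte[2]=BD: continuation. acc=(acc<<6)|0x3D=0x3CFD
Completed: cp=U+3CFD (starts at byte 0)
Byte[3]=A4: INVALID lead byte (not 0xxx/110x/1110/11110)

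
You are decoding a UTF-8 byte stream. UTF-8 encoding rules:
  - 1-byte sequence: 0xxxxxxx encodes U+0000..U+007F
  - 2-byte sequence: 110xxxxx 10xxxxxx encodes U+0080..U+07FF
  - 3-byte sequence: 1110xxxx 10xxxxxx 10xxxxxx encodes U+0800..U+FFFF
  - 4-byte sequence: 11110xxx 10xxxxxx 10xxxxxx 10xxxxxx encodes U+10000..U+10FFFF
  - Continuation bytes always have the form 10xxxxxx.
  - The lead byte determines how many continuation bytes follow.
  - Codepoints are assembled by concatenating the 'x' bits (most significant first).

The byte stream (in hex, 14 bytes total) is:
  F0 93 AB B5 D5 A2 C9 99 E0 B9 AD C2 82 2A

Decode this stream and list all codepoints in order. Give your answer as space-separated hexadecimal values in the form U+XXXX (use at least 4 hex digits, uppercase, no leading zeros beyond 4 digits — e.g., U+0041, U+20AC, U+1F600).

Byte[0]=F0: 4-byte lead, need 3 cont bytes. acc=0x0
Byte[1]=93: continuation. acc=(acc<<6)|0x13=0x13
Byte[2]=AB: continuation. acc=(acc<<6)|0x2B=0x4EB
Byte[3]=B5: continuation. acc=(acc<<6)|0x35=0x13AF5
Completed: cp=U+13AF5 (starts at byte 0)
Byte[4]=D5: 2-byte lead, need 1 cont bytes. acc=0x15
Byte[5]=A2: continuation. acc=(acc<<6)|0x22=0x562
Completed: cp=U+0562 (starts at byte 4)
Byte[6]=C9: 2-byte lead, need 1 cont bytes. acc=0x9
Byte[7]=99: continuation. acc=(acc<<6)|0x19=0x259
Completed: cp=U+0259 (starts at byte 6)
Byte[8]=E0: 3-byte lead, need 2 cont bytes. acc=0x0
Byte[9]=B9: continuation. acc=(acc<<6)|0x39=0x39
Byte[10]=AD: continuation. acc=(acc<<6)|0x2D=0xE6D
Completed: cp=U+0E6D (starts at byte 8)
Byte[11]=C2: 2-byte lead, need 1 cont bytes. acc=0x2
Byte[12]=82: continuation. acc=(acc<<6)|0x02=0x82
Completed: cp=U+0082 (starts at byte 11)
Byte[13]=2A: 1-byte ASCII. cp=U+002A

Answer: U+13AF5 U+0562 U+0259 U+0E6D U+0082 U+002A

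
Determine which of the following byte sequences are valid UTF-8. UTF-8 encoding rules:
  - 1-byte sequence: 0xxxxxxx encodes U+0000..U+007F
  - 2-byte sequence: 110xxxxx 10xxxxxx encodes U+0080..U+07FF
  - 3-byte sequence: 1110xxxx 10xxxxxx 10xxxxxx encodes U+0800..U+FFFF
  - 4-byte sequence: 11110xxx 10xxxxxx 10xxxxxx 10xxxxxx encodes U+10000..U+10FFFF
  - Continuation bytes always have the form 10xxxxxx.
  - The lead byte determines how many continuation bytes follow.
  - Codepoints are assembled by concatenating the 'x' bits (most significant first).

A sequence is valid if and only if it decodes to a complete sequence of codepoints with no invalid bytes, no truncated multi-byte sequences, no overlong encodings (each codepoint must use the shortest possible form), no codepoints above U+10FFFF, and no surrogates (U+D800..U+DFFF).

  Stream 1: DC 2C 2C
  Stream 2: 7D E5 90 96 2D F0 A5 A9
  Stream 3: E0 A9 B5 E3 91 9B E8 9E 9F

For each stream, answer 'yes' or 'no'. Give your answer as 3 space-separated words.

Stream 1: error at byte offset 1. INVALID
Stream 2: error at byte offset 8. INVALID
Stream 3: decodes cleanly. VALID

Answer: no no yes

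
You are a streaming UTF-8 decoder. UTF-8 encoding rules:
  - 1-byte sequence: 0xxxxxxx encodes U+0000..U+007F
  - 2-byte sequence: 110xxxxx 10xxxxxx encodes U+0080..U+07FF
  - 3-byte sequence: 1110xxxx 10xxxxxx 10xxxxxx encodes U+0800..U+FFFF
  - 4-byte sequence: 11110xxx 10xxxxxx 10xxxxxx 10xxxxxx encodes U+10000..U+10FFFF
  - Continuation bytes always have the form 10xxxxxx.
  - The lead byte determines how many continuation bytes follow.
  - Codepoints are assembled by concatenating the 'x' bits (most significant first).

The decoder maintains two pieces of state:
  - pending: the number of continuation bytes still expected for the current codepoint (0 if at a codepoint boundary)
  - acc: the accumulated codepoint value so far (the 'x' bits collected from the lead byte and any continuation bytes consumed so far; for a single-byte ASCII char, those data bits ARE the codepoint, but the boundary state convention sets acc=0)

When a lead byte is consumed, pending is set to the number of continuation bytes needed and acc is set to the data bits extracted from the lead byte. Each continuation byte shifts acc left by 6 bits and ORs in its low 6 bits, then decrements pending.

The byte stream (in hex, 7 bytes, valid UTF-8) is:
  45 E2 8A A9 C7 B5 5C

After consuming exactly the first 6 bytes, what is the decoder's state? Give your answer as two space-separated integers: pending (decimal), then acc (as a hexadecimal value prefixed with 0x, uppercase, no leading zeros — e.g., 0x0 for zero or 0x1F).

Answer: 0 0x1F5

Derivation:
Byte[0]=45: 1-byte. pending=0, acc=0x0
Byte[1]=E2: 3-byte lead. pending=2, acc=0x2
Byte[2]=8A: continuation. acc=(acc<<6)|0x0A=0x8A, pending=1
Byte[3]=A9: continuation. acc=(acc<<6)|0x29=0x22A9, pending=0
Byte[4]=C7: 2-byte lead. pending=1, acc=0x7
Byte[5]=B5: continuation. acc=(acc<<6)|0x35=0x1F5, pending=0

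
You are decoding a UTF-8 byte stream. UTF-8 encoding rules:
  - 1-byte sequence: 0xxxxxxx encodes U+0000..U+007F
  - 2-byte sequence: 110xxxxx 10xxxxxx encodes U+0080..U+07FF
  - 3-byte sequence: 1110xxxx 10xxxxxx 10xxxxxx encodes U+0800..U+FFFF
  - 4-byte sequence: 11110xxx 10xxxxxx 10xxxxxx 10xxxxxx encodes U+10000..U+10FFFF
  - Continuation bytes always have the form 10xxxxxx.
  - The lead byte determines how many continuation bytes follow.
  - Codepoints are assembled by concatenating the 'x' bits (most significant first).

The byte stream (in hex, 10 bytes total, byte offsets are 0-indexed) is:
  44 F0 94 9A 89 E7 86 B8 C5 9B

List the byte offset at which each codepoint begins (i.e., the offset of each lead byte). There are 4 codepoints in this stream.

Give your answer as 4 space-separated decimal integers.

Byte[0]=44: 1-byte ASCII. cp=U+0044
Byte[1]=F0: 4-byte lead, need 3 cont bytes. acc=0x0
Byte[2]=94: continuation. acc=(acc<<6)|0x14=0x14
Byte[3]=9A: continuation. acc=(acc<<6)|0x1A=0x51A
Byte[4]=89: continuation. acc=(acc<<6)|0x09=0x14689
Completed: cp=U+14689 (starts at byte 1)
Byte[5]=E7: 3-byte lead, need 2 cont bytes. acc=0x7
Byte[6]=86: continuation. acc=(acc<<6)|0x06=0x1C6
Byte[7]=B8: continuation. acc=(acc<<6)|0x38=0x71B8
Completed: cp=U+71B8 (starts at byte 5)
Byte[8]=C5: 2-byte lead, need 1 cont bytes. acc=0x5
Byte[9]=9B: continuation. acc=(acc<<6)|0x1B=0x15B
Completed: cp=U+015B (starts at byte 8)

Answer: 0 1 5 8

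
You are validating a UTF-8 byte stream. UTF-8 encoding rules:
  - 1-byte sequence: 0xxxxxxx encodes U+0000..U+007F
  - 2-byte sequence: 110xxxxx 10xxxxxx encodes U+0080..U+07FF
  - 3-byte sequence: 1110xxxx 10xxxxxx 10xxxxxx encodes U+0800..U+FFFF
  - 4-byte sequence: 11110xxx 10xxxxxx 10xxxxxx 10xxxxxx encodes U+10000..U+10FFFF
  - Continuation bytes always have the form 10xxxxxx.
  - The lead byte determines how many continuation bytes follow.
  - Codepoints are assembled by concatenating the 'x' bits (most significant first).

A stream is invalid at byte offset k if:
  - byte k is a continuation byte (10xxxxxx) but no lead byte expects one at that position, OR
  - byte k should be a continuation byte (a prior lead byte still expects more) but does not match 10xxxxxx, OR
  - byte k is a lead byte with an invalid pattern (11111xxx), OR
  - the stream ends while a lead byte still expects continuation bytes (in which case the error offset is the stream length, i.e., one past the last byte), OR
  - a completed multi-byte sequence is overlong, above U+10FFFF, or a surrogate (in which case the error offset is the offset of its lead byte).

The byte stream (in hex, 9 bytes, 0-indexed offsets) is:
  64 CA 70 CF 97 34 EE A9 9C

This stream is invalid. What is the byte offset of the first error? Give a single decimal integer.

Byte[0]=64: 1-byte ASCII. cp=U+0064
Byte[1]=CA: 2-byte lead, need 1 cont bytes. acc=0xA
Byte[2]=70: expected 10xxxxxx continuation. INVALID

Answer: 2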